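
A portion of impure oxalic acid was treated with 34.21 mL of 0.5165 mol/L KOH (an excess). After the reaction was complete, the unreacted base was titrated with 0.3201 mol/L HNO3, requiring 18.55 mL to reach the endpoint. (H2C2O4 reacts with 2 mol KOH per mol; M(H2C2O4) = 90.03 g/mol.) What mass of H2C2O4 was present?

0.528 g

Total n(KOH) added = 0.5165 x 0.03421 = 0.01767 mol.
n(HNO3) used = 0.3201 x 0.01855 = 0.005938 mol, which equals the excess n(KOH).
So n(KOH) consumed by the sample = 0.01767 - 0.005938 = 0.01173 mol.
n(H2C2O4) = 0.01173 / 2 = 0.005866 mol.
mass = 0.005866 mol x 90.03 g/mol = 0.528 g.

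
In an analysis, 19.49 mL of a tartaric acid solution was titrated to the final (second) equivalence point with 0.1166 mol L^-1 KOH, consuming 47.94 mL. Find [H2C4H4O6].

n(KOH) = 0.1166 x 0.04794 = 0.005590 mol.
At the final (second) equivalence point, 2 mol OH^- react per mol H2C4H4O6, so n(H2C4H4O6) = 0.005590 / 2 = 0.002795 mol.
[H2C4H4O6] = 0.002795 / 0.01949 L = 0.143 M.

0.143 M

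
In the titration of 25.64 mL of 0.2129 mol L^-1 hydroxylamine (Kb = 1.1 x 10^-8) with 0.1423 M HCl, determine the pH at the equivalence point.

3.56

n(NH2OH) = 0.2129 x 0.02564 = 0.005459 mol; V(HCl) at equivalence = 0.005459/0.1423 = 0.03836 L.
At equivalence the base is fully converted to NH3OH+; total volume = 0.06400 L, so [NH3OH+] = 0.005459/0.06400 = 0.08529 M.
Ka(NH3OH+) = Kw/Kb = 1.0e-14 / 1.1 x 10^-8 = 9.09e-7.
[H^+] = sqrt(Ka x [NH3OH+]) = sqrt(9.09e-7 x 0.08529) = 0.000278 M.
pH = -log(0.000278) = 3.56.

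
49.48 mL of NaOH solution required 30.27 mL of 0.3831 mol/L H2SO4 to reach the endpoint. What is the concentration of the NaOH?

n(H2SO4) delivered = 0.3831 x 0.03027 = 0.01160 mol.
The reaction is 2 NaOH + 1 H2SO4, so n(NaOH) = 0.01160 x 2/1 = 0.02319 mol.
[NaOH] = 0.02319 mol / 0.04948 L = 0.469 M.

0.469 M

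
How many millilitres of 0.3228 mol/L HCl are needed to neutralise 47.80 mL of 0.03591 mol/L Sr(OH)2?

10.6 mL

n(Sr(OH)2) = 0.03591 mol/L x 0.04780 L = 0.001716 mol.
The neutralisation is 1 Sr(OH)2 : 2 HCl, so n(HCl) = 0.001716 x 2/1 = 0.003433 mol.
V(HCl) = 0.003433 / 0.3228 = 0.01064 L = 10.6 mL.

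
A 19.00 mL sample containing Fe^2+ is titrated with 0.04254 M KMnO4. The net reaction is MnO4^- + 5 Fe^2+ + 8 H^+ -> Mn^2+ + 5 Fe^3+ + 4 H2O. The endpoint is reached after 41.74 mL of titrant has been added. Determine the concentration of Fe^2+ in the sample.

n(KMnO4) = 0.04254 x 0.04174 = 0.001776 mol.
From the balanced equation, 1 mol KMnO4 reacts with 5 mol Fe^2+, so n(Fe^2+) = 0.001776 x 5/1 = 0.008878 mol.
[Fe^2+] = 0.008878 / 0.01900 L = 0.467 M.

0.467 M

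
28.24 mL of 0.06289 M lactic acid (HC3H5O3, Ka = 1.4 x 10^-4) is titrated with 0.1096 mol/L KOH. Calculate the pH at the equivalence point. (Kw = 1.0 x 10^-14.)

n(HC3H5O3) = 0.06289 x 0.02824 = 0.001776 mol; V(KOH) at equivalence = 0.001776/0.1096 = 0.01620 L.
At equivalence all the acid is converted to C3H5O3-; total volume = 0.02824 + 0.01620 = 0.04444 L, so [C3H5O3-] = 0.001776/0.04444 = 0.03996 M.
Kb = Kw/Ka = 1.0e-14 / 1.4 x 10^-4 = 7.14e-11.
[OH^-] = sqrt(Kb x [C3H5O3-]) = sqrt(7.14e-11 x 0.03996) = 1.69e-6 M.
pOH = 5.77, so pH = 14.00 - 5.77 = 8.23.

8.23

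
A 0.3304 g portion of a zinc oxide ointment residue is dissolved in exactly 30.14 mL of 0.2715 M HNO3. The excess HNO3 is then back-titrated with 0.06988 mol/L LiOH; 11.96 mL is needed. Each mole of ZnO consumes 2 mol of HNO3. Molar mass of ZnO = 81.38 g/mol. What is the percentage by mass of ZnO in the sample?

90.5%

Total n(HNO3) added = 0.2715 x 0.03014 = 0.008183 mol.
n(LiOH) used = 0.06988 x 0.01196 = 0.0008358 mol, which equals the excess n(HNO3).
So n(HNO3) consumed by the sample = 0.008183 - 0.0008358 = 0.007347 mol.
n(ZnO) = 0.007347 / 2 = 0.003674 mol.
mass ZnO = 0.003674 x 81.38 = 0.2990 g, so %ZnO = 0.2990/0.3304 x 100 = 90.5%.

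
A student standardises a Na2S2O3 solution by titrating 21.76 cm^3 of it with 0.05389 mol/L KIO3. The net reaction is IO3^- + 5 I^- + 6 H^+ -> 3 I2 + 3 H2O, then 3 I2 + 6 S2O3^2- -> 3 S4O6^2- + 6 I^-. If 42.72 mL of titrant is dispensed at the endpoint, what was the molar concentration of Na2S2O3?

n(KIO3) = 0.05389 x 0.04272 = 0.002302 mol.
From the balanced equation, 1 mol KIO3 reacts with 6 mol Na2S2O3, so n(Na2S2O3) = 0.002302 x 6/1 = 0.01381 mol.
[Na2S2O3] = 0.01381 / 0.02176 L = 0.635 M.

0.635 M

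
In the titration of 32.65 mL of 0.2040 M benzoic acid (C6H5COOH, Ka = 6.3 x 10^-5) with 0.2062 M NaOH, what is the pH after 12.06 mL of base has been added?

Initial n(C6H5COOH) = 0.2040 x 0.03265 = 0.006661 mol.
n(NaOH) added = 0.2062 x 0.01206 = 0.002487 mol, converting that many moles of C6H5COOH to C6H5COO-.
Remaining n(C6H5COOH) = 0.004174 mol; n(C6H5COO-) = 0.002487 mol.
By Henderson-Hasselbalch, pH = pKa + log([A^-]/[HA]) = 4.20 + log(0.002487/0.004174) = 4.20 + (-0.22) = 3.98.

3.98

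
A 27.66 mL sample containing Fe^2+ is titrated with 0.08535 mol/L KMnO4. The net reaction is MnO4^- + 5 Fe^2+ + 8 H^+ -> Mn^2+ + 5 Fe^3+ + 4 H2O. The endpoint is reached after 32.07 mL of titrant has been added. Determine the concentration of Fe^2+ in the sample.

n(KMnO4) = 0.08535 x 0.03207 = 0.002737 mol.
From the balanced equation, 1 mol KMnO4 reacts with 5 mol Fe^2+, so n(Fe^2+) = 0.002737 x 5/1 = 0.01369 mol.
[Fe^2+] = 0.01369 / 0.02766 L = 0.495 M.

0.495 M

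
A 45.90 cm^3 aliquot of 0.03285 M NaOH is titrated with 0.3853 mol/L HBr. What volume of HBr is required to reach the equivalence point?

n(NaOH) = 0.03285 mol/L x 0.04590 L = 0.001508 mol.
At equivalence n(HBr) = n(NaOH) = 0.001508 mol.
V(HBr) = 0.001508 / 0.3853 = 0.003913 L = 3.91 mL.

3.91 mL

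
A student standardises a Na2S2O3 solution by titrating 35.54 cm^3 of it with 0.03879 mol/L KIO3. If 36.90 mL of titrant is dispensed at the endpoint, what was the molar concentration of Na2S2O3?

n(KIO3) = 0.03879 x 0.03690 = 0.001431 mol.
From the balanced equation, 1 mol KIO3 reacts with 6 mol Na2S2O3, so n(Na2S2O3) = 0.001431 x 6/1 = 0.008588 mol.
[Na2S2O3] = 0.008588 / 0.03554 L = 0.242 M.

0.242 M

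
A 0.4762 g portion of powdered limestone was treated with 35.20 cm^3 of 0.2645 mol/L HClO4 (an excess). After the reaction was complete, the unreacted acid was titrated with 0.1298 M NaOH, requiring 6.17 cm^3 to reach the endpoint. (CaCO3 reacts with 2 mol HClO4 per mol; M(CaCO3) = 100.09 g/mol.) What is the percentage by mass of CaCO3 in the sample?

Total n(HClO4) added = 0.2645 x 0.03520 = 0.009310 mol.
n(NaOH) used = 0.1298 x 0.006170 = 0.0008009 mol, which equals the excess n(HClO4).
So n(HClO4) consumed by the sample = 0.009310 - 0.0008009 = 0.008510 mol.
n(CaCO3) = 0.008510 / 2 = 0.004255 mol.
mass CaCO3 = 0.004255 x 100.09 = 0.4259 g, so %CaCO3 = 0.4259/0.4762 x 100 = 89.4%.

89.4%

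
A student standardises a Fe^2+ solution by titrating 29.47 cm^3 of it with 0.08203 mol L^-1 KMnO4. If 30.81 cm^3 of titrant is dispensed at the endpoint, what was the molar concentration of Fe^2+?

0.429 M

n(KMnO4) = 0.08203 x 0.03081 = 0.002527 mol.
From the balanced equation, 1 mol KMnO4 reacts with 5 mol Fe^2+, so n(Fe^2+) = 0.002527 x 5/1 = 0.01264 mol.
[Fe^2+] = 0.01264 / 0.02947 L = 0.429 M.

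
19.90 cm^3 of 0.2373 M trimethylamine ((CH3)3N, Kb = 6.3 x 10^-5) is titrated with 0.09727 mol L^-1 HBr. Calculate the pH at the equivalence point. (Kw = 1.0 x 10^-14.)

5.48

n((CH3)3N) = 0.2373 x 0.01990 = 0.004722 mol; V(HBr) at equivalence = 0.004722/0.09727 = 0.04855 L.
At equivalence the base is fully converted to (CH3)3NH+; total volume = 0.06845 L, so [(CH3)3NH+] = 0.004722/0.06845 = 0.06899 M.
Ka((CH3)3NH+) = Kw/Kb = 1.0e-14 / 6.3 x 10^-5 = 1.59e-10.
[H^+] = sqrt(Ka x [(CH3)3NH+]) = sqrt(1.59e-10 x 0.06899) = 3.31e-6 M.
pH = -log(3.31e-6) = 5.48.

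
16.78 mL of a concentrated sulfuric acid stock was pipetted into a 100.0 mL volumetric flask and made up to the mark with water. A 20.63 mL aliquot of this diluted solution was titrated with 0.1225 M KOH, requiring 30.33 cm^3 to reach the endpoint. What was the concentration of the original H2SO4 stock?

0.537 M

n(KOH) = 0.1225 x 0.03033 = 0.003715 mol.
n(H2SO4) in the aliquot = 0.003715 x 1/2 = 0.001858 mol.
[diluted H2SO4] = 0.001858 / 0.02063 = 0.09005 M.
Dilution factor = 100.0/16.78 = 5.959, so [stock] = 0.09005 x 5.959 = 0.537 M.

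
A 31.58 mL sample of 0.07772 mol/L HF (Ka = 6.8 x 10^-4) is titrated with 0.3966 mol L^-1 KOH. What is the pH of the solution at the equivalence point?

n(HF) = 0.07772 x 0.03158 = 0.002454 mol; V(KOH) at equivalence = 0.002454/0.3966 = 0.006189 L.
At equivalence all the acid is converted to F-; total volume = 0.03158 + 0.006189 = 0.03777 L, so [F-] = 0.002454/0.03777 = 0.06499 M.
Kb = Kw/Ka = 1.0e-14 / 6.8 x 10^-4 = 1.47e-11.
[OH^-] = sqrt(Kb x [F-]) = sqrt(1.47e-11 x 0.06499) = 9.78e-7 M.
pOH = 6.01, so pH = 14.00 - 6.01 = 7.99.

7.99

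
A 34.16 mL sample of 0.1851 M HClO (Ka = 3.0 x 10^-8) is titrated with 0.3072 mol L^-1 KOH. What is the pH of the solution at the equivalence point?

n(HClO) = 0.1851 x 0.03416 = 0.006323 mol; V(KOH) at equivalence = 0.006323/0.3072 = 0.02058 L.
At equivalence all the acid is converted to ClO-; total volume = 0.03416 + 0.02058 = 0.05474 L, so [ClO-] = 0.006323/0.05474 = 0.1155 M.
Kb = Kw/Ka = 1.0e-14 / 3.0 x 10^-8 = 3.33e-7.
[OH^-] = sqrt(Kb x [ClO-]) = sqrt(3.33e-7 x 0.1155) = 0.000196 M.
pOH = 3.71, so pH = 14.00 - 3.71 = 10.29.

10.29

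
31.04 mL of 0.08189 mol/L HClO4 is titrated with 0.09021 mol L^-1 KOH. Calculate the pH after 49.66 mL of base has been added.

12.38

n(acid) = 0.08189 x 0.03104 = 0.002542 mol; n(KOH) added = 0.09021 x 0.04966 = 0.004480 mol.
Base is in excess by 0.004480 - 0.002542 = 0.001938 mol in a total volume of 0.08070 L.
[OH^-] = 0.001938/0.08070 = 0.02401 M, so pOH = 1.62 and pH = 14.00 - 1.62 = 12.38.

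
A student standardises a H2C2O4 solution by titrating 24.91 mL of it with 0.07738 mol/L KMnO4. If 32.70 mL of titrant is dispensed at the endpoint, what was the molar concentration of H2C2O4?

n(KMnO4) = 0.07738 x 0.03270 = 0.002530 mol.
From the balanced equation, 2 mol KMnO4 reacts with 5 mol H2C2O4, so n(H2C2O4) = 0.002530 x 5/2 = 0.006326 mol.
[H2C2O4] = 0.006326 / 0.02491 L = 0.254 M.

0.254 M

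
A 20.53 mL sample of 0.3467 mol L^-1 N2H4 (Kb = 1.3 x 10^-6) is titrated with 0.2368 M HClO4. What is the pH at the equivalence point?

n(N2H4) = 0.3467 x 0.02053 = 0.007118 mol; V(HClO4) at equivalence = 0.007118/0.2368 = 0.03006 L.
At equivalence the base is fully converted to N2H5+; total volume = 0.05059 L, so [N2H5+] = 0.007118/0.05059 = 0.1407 M.
Ka(N2H5+) = Kw/Kb = 1.0e-14 / 1.3 x 10^-6 = 7.69e-9.
[H^+] = sqrt(Ka x [N2H5+]) = sqrt(7.69e-9 x 0.1407) = 3.29e-5 M.
pH = -log(3.29e-5) = 4.48.

4.48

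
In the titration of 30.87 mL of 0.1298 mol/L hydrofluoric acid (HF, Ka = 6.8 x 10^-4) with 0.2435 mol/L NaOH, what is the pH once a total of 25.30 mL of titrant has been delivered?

n(acid) = 0.1298 x 0.03087 = 0.004007 mol; n(NaOH) added = 0.2435 x 0.02530 = 0.006161 mol.
Base is in excess by 0.006161 - 0.004007 = 0.002154 mol in a total volume of 0.05617 L.
[OH^-] = 0.002154/0.05617 = 0.03834 M, so pOH = 1.42 and pH = 14.00 - 1.42 = 12.58.

12.58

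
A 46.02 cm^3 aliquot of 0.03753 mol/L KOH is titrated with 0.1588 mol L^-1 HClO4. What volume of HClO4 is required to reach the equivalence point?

n(KOH) = 0.03753 mol/L x 0.04602 L = 0.001727 mol.
At equivalence n(HClO4) = n(KOH) = 0.001727 mol.
V(HClO4) = 0.001727 / 0.1588 = 0.01088 L = 10.9 mL.

10.9 mL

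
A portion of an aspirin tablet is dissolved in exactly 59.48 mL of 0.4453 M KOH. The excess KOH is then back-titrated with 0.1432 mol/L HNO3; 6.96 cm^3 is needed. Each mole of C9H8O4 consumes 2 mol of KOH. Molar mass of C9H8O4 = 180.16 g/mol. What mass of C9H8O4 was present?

2.30 g

Total n(KOH) added = 0.4453 x 0.05948 = 0.02649 mol.
n(HNO3) used = 0.1432 x 0.006960 = 0.0009967 mol, which equals the excess n(KOH).
So n(KOH) consumed by the sample = 0.02649 - 0.0009967 = 0.02549 mol.
n(C9H8O4) = 0.02549 / 2 = 0.01274 mol.
mass = 0.01274 mol x 180.16 g/mol = 2.30 g.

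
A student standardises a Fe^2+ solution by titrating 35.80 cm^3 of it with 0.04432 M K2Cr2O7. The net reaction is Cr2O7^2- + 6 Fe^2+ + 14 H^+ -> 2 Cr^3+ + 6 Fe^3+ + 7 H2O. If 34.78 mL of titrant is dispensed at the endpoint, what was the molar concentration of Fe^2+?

n(K2Cr2O7) = 0.04432 x 0.03478 = 0.001541 mol.
From the balanced equation, 1 mol K2Cr2O7 reacts with 6 mol Fe^2+, so n(Fe^2+) = 0.001541 x 6/1 = 0.009249 mol.
[Fe^2+] = 0.009249 / 0.03580 L = 0.258 M.

0.258 M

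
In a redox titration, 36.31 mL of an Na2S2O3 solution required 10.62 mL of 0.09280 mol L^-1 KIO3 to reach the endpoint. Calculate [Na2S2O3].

0.163 M

n(KIO3) = 0.09280 x 0.01062 = 0.0009855 mol.
From the balanced equation, 1 mol KIO3 reacts with 6 mol Na2S2O3, so n(Na2S2O3) = 0.0009855 x 6/1 = 0.005913 mol.
[Na2S2O3] = 0.005913 / 0.03631 L = 0.163 M.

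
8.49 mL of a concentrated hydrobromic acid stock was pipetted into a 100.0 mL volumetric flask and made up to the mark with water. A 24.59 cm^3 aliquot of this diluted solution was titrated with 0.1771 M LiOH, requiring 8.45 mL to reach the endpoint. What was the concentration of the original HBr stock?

n(LiOH) = 0.1771 x 0.008450 = 0.001496 mol.
n(HBr) in the aliquot = 0.001496 mol.
[diluted HBr] = 0.001496 / 0.02459 = 0.06086 M.
Dilution factor = 100.0/8.490 = 11.78, so [stock] = 0.06086 x 11.78 = 0.717 M.

0.717 M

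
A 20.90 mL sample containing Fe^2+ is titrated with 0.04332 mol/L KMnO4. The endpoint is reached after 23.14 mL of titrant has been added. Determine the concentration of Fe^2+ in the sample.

0.240 M

n(KMnO4) = 0.04332 x 0.02314 = 0.001002 mol.
From the balanced equation, 1 mol KMnO4 reacts with 5 mol Fe^2+, so n(Fe^2+) = 0.001002 x 5/1 = 0.005012 mol.
[Fe^2+] = 0.005012 / 0.02090 L = 0.240 M.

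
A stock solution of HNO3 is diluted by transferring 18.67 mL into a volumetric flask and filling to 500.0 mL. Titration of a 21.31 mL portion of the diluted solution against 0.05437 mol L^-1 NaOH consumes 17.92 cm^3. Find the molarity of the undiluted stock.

1.22 M

n(NaOH) = 0.05437 x 0.01792 = 0.0009743 mol.
n(HNO3) in the aliquot = 0.0009743 mol.
[diluted HNO3] = 0.0009743 / 0.02131 = 0.04572 M.
Dilution factor = 500.0/18.67 = 26.78, so [stock] = 0.04572 x 26.78 = 1.22 M.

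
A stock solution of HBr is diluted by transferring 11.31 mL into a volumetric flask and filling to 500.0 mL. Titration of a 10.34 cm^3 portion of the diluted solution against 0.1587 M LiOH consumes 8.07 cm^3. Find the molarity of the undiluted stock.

n(LiOH) = 0.1587 x 0.008070 = 0.001281 mol.
n(HBr) in the aliquot = 0.001281 mol.
[diluted HBr] = 0.001281 / 0.01034 = 0.1239 M.
Dilution factor = 500.0/11.31 = 44.21, so [stock] = 0.1239 x 44.21 = 5.48 M.

5.48 M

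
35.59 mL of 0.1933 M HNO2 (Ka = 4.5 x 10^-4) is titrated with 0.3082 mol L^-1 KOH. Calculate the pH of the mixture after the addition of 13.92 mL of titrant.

Initial n(HNO2) = 0.1933 x 0.03559 = 0.006880 mol.
n(KOH) added = 0.3082 x 0.01392 = 0.004290 mol, converting that many moles of HNO2 to NO2-.
Remaining n(HNO2) = 0.002589 mol; n(NO2-) = 0.004290 mol.
By Henderson-Hasselbalch, pH = pKa + log([A^-]/[HA]) = 3.35 + log(0.004290/0.002589) = 3.35 + (+0.22) = 3.57.

3.57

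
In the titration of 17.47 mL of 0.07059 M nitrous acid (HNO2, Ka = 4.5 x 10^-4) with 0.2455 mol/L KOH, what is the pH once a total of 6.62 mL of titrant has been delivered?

n(acid) = 0.07059 x 0.01747 = 0.001233 mol; n(KOH) added = 0.2455 x 0.006620 = 0.001625 mol.
Base is in excess by 0.001625 - 0.001233 = 0.0003920 mol in a total volume of 0.02409 L.
[OH^-] = 0.0003920/0.02409 = 0.01627 M, so pOH = 1.79 and pH = 14.00 - 1.79 = 12.21.

12.21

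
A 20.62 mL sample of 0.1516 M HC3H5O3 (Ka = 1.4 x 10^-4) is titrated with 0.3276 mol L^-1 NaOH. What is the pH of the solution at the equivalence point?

n(HC3H5O3) = 0.1516 x 0.02062 = 0.003126 mol; V(NaOH) at equivalence = 0.003126/0.3276 = 0.009542 L.
At equivalence all the acid is converted to C3H5O3-; total volume = 0.02062 + 0.009542 = 0.03016 L, so [C3H5O3-] = 0.003126/0.03016 = 0.1036 M.
Kb = Kw/Ka = 1.0e-14 / 1.4 x 10^-4 = 7.14e-11.
[OH^-] = sqrt(Kb x [C3H5O3-]) = sqrt(7.14e-11 x 0.1036) = 2.72e-6 M.
pOH = 5.57, so pH = 14.00 - 5.57 = 8.43.

8.43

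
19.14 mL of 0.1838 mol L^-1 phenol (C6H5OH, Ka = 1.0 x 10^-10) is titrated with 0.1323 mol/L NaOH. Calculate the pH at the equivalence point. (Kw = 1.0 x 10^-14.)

11.44

n(C6H5OH) = 0.1838 x 0.01914 = 0.003518 mol; V(NaOH) at equivalence = 0.003518/0.1323 = 0.02659 L.
At equivalence all the acid is converted to C6H5O-; total volume = 0.01914 + 0.02659 = 0.04573 L, so [C6H5O-] = 0.003518/0.04573 = 0.07693 M.
Kb = Kw/Ka = 1.0e-14 / 1.0 x 10^-10 = 0.000100.
[OH^-] = sqrt(Kb x [C6H5O-]) = sqrt(0.000100 x 0.07693) = 0.00277 M.
pOH = 2.56, so pH = 14.00 - 2.56 = 11.44.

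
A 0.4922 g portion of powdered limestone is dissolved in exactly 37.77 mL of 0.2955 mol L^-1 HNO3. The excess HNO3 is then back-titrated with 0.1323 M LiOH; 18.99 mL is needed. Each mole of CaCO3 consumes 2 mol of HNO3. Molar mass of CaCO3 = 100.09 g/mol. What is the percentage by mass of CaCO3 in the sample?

Total n(HNO3) added = 0.2955 x 0.03777 = 0.01116 mol.
n(LiOH) used = 0.1323 x 0.01899 = 0.002512 mol, which equals the excess n(HNO3).
So n(HNO3) consumed by the sample = 0.01116 - 0.002512 = 0.008649 mol.
n(CaCO3) = 0.008649 / 2 = 0.004324 mol.
mass CaCO3 = 0.004324 x 100.09 = 0.4328 g, so %CaCO3 = 0.4328/0.4922 x 100 = 87.9%.

87.9%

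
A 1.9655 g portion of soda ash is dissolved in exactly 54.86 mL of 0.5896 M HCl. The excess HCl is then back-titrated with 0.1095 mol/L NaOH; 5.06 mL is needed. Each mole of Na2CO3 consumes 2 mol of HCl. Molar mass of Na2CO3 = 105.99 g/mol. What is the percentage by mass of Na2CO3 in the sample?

85.7%

Total n(HCl) added = 0.5896 x 0.05486 = 0.03235 mol.
n(NaOH) used = 0.1095 x 0.005060 = 0.0005541 mol, which equals the excess n(HCl).
So n(HCl) consumed by the sample = 0.03235 - 0.0005541 = 0.03179 mol.
n(Na2CO3) = 0.03179 / 2 = 0.01590 mol.
mass Na2CO3 = 0.01590 x 105.99 = 1.685 g, so %Na2CO3 = 1.685/1.9655 x 100 = 85.7%.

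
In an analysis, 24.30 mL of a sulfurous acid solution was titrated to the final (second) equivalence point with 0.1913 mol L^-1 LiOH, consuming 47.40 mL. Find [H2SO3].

0.187 M

n(LiOH) = 0.1913 x 0.04740 = 0.009068 mol.
At the final (second) equivalence point, 2 mol OH^- react per mol H2SO3, so n(H2SO3) = 0.009068 / 2 = 0.004534 mol.
[H2SO3] = 0.004534 / 0.02430 L = 0.187 M.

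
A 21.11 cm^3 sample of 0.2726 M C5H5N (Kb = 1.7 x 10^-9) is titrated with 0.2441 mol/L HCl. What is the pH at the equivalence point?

3.06

n(C5H5N) = 0.2726 x 0.02111 = 0.005755 mol; V(HCl) at equivalence = 0.005755/0.2441 = 0.02357 L.
At equivalence the base is fully converted to C5H5NH+; total volume = 0.04468 L, so [C5H5NH+] = 0.005755/0.04468 = 0.1288 M.
Ka(C5H5NH+) = Kw/Kb = 1.0e-14 / 1.7 x 10^-9 = 5.88e-6.
[H^+] = sqrt(Ka x [C5H5NH+]) = sqrt(5.88e-6 x 0.1288) = 0.000870 M.
pH = -log(0.000870) = 3.06.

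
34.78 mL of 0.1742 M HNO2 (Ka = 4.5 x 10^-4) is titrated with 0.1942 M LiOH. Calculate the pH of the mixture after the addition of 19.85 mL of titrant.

Initial n(HNO2) = 0.1742 x 0.03478 = 0.006059 mol.
n(LiOH) added = 0.1942 x 0.01985 = 0.003855 mol, converting that many moles of HNO2 to NO2-.
Remaining n(HNO2) = 0.002204 mol; n(NO2-) = 0.003855 mol.
By Henderson-Hasselbalch, pH = pKa + log([A^-]/[HA]) = 3.35 + log(0.003855/0.002204) = 3.35 + (+0.24) = 3.59.

3.59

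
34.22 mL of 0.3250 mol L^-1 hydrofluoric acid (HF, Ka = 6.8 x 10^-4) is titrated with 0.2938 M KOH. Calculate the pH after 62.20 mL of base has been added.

12.87

n(acid) = 0.3250 x 0.03422 = 0.01112 mol; n(KOH) added = 0.2938 x 0.06220 = 0.01827 mol.
Base is in excess by 0.01827 - 0.01112 = 0.007153 mol in a total volume of 0.09642 L.
[OH^-] = 0.007153/0.09642 = 0.07418 M, so pOH = 1.13 and pH = 14.00 - 1.13 = 12.87.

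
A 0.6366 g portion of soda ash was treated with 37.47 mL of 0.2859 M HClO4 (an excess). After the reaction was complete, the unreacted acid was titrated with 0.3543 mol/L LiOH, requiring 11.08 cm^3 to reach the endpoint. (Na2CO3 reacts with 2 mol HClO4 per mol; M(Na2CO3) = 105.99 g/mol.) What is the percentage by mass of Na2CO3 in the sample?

56.5%

Total n(HClO4) added = 0.2859 x 0.03747 = 0.01071 mol.
n(LiOH) used = 0.3543 x 0.01108 = 0.003926 mol, which equals the excess n(HClO4).
So n(HClO4) consumed by the sample = 0.01071 - 0.003926 = 0.006787 mol.
n(Na2CO3) = 0.006787 / 2 = 0.003394 mol.
mass Na2CO3 = 0.003394 x 105.99 = 0.3597 g, so %Na2CO3 = 0.3597/0.6366 x 100 = 56.5%.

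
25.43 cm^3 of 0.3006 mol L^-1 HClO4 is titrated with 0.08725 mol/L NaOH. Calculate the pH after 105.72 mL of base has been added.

n(acid) = 0.3006 x 0.02543 = 0.007644 mol; n(NaOH) added = 0.08725 x 0.1057 = 0.009224 mol.
Base is in excess by 0.009224 - 0.007644 = 0.001580 mol in a total volume of 0.1312 L.
[OH^-] = 0.001580/0.1312 = 0.01205 M, so pOH = 1.92 and pH = 14.00 - 1.92 = 12.08.

12.08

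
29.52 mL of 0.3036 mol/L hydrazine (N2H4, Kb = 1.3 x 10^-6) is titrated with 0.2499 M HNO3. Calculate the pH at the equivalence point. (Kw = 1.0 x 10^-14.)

4.49

n(N2H4) = 0.3036 x 0.02952 = 0.008962 mol; V(HNO3) at equivalence = 0.008962/0.2499 = 0.03586 L.
At equivalence the base is fully converted to N2H5+; total volume = 0.06538 L, so [N2H5+] = 0.008962/0.06538 = 0.1371 M.
Ka(N2H5+) = Kw/Kb = 1.0e-14 / 1.3 x 10^-6 = 7.69e-9.
[H^+] = sqrt(Ka x [N2H5+]) = sqrt(7.69e-9 x 0.1371) = 3.25e-5 M.
pH = -log(3.25e-5) = 4.49.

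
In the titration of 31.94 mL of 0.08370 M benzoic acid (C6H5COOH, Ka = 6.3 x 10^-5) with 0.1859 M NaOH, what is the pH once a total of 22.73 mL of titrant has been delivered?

n(acid) = 0.08370 x 0.03194 = 0.002673 mol; n(NaOH) added = 0.1859 x 0.02273 = 0.004226 mol.
Base is in excess by 0.004226 - 0.002673 = 0.001552 mol in a total volume of 0.05467 L.
[OH^-] = 0.001552/0.05467 = 0.02839 M, so pOH = 1.55 and pH = 14.00 - 1.55 = 12.45.

12.45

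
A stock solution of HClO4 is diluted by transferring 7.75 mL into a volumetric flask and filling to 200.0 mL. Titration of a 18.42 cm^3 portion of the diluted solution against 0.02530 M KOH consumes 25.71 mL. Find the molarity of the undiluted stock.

0.911 M

n(KOH) = 0.02530 x 0.02571 = 0.0006505 mol.
n(HClO4) in the aliquot = 0.0006505 mol.
[diluted HClO4] = 0.0006505 / 0.01842 = 0.03531 M.
Dilution factor = 200.0/7.750 = 25.81, so [stock] = 0.03531 x 25.81 = 0.911 M.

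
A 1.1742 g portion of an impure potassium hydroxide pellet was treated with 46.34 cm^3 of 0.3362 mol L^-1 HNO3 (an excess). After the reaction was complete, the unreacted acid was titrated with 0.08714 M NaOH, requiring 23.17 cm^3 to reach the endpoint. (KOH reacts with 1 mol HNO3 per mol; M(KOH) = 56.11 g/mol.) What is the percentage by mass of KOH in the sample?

Total n(HNO3) added = 0.3362 x 0.04634 = 0.01558 mol.
n(NaOH) used = 0.08714 x 0.02317 = 0.002019 mol, which equals the excess n(HNO3).
So n(HNO3) consumed by the sample = 0.01558 - 0.002019 = 0.01356 mol.
n(KOH) = 0.01356 / 1 = 0.01356 mol.
mass KOH = 0.01356 x 56.11 = 0.7609 g, so %KOH = 0.7609/1.1742 x 100 = 64.8%.

64.8%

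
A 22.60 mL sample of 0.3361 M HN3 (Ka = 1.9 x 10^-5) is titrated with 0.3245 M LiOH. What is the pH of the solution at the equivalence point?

8.97

n(HN3) = 0.3361 x 0.02260 = 0.007596 mol; V(LiOH) at equivalence = 0.007596/0.3245 = 0.02341 L.
At equivalence all the acid is converted to N3-; total volume = 0.02260 + 0.02341 = 0.04601 L, so [N3-] = 0.007596/0.04601 = 0.1651 M.
Kb = Kw/Ka = 1.0e-14 / 1.9 x 10^-5 = 5.26e-10.
[OH^-] = sqrt(Kb x [N3-]) = sqrt(5.26e-10 x 0.1651) = 9.32e-6 M.
pOH = 5.03, so pH = 14.00 - 5.03 = 8.97.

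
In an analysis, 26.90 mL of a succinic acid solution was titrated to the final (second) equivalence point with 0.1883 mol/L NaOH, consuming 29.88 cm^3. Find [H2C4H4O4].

0.105 M

n(NaOH) = 0.1883 x 0.02988 = 0.005626 mol.
At the final (second) equivalence point, 2 mol OH^- react per mol H2C4H4O4, so n(H2C4H4O4) = 0.005626 / 2 = 0.002813 mol.
[H2C4H4O4] = 0.002813 / 0.02690 L = 0.105 M.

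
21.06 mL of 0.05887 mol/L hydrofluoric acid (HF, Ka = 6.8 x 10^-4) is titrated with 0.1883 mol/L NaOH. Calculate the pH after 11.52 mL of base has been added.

n(acid) = 0.05887 x 0.02106 = 0.001240 mol; n(NaOH) added = 0.1883 x 0.01152 = 0.002169 mol.
Base is in excess by 0.002169 - 0.001240 = 0.0009294 mol in a total volume of 0.03258 L.
[OH^-] = 0.0009294/0.03258 = 0.02853 M, so pOH = 1.54 and pH = 14.00 - 1.54 = 12.46.

12.46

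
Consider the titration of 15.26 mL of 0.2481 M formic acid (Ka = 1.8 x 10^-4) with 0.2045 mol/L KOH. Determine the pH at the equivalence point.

8.40

n(HCOOH) = 0.2481 x 0.01526 = 0.003786 mol; V(KOH) at equivalence = 0.003786/0.2045 = 0.01851 L.
At equivalence all the acid is converted to HCOO-; total volume = 0.01526 + 0.01851 = 0.03377 L, so [HCOO-] = 0.003786/0.03377 = 0.1121 M.
Kb = Kw/Ka = 1.0e-14 / 1.8 x 10^-4 = 5.56e-11.
[OH^-] = sqrt(Kb x [HCOO-]) = sqrt(5.56e-11 x 0.1121) = 2.50e-6 M.
pOH = 5.60, so pH = 14.00 - 5.60 = 8.40.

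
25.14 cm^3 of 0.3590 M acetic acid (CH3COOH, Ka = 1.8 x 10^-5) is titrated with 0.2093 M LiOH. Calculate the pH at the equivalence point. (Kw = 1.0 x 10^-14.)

n(CH3COOH) = 0.3590 x 0.02514 = 0.009025 mol; V(LiOH) at equivalence = 0.009025/0.2093 = 0.04312 L.
At equivalence all the acid is converted to CH3COO-; total volume = 0.02514 + 0.04312 = 0.06826 L, so [CH3COO-] = 0.009025/0.06826 = 0.1322 M.
Kb = Kw/Ka = 1.0e-14 / 1.8 x 10^-5 = 5.56e-10.
[OH^-] = sqrt(Kb x [CH3COO-]) = sqrt(5.56e-10 x 0.1322) = 8.57e-6 M.
pOH = 5.07, so pH = 14.00 - 5.07 = 8.93.

8.93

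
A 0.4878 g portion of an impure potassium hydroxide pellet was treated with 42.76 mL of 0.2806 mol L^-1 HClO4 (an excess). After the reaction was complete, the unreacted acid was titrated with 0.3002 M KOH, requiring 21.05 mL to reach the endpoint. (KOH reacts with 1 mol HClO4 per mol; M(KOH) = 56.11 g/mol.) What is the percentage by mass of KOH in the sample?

65.3%

Total n(HClO4) added = 0.2806 x 0.04276 = 0.01200 mol.
n(KOH) used = 0.3002 x 0.02105 = 0.006319 mol, which equals the excess n(HClO4).
So n(HClO4) consumed by the sample = 0.01200 - 0.006319 = 0.005679 mol.
n(KOH) = 0.005679 / 1 = 0.005679 mol.
mass KOH = 0.005679 x 56.11 = 0.3187 g, so %KOH = 0.3187/0.4878 x 100 = 65.3%.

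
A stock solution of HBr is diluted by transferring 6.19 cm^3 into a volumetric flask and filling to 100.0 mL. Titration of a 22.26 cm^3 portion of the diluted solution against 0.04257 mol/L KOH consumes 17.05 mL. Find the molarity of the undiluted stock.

0.527 M

n(KOH) = 0.04257 x 0.01705 = 0.0007258 mol.
n(HBr) in the aliquot = 0.0007258 mol.
[diluted HBr] = 0.0007258 / 0.02226 = 0.03261 M.
Dilution factor = 100.0/6.190 = 16.16, so [stock] = 0.03261 x 16.16 = 0.527 M.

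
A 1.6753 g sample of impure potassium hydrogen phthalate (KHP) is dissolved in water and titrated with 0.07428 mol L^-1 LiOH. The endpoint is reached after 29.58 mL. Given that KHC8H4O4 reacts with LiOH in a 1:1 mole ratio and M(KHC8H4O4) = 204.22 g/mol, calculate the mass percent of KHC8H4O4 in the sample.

26.8%

n(LiOH) = 0.07428 x 0.02958 = 0.002197 mol.
n(KHC8H4O4) = 0.002197 / 1 = 0.002197 mol.
mass of KHC8H4O4 = 0.002197 x 204.22 = 0.4487 g.
% purity = 0.4487 / 1.6753 x 100 = 26.8%.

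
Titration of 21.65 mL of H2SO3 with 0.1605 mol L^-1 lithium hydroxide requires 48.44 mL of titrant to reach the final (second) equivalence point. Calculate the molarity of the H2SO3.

n(LiOH) = 0.1605 x 0.04844 = 0.007775 mol.
At the final (second) equivalence point, 2 mol OH^- react per mol H2SO3, so n(H2SO3) = 0.007775 / 2 = 0.003887 mol.
[H2SO3] = 0.003887 / 0.02165 L = 0.180 M.

0.180 M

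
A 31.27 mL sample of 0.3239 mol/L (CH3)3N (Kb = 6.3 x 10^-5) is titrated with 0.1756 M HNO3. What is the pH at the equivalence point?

n((CH3)3N) = 0.3239 x 0.03127 = 0.01013 mol; V(HNO3) at equivalence = 0.01013/0.1756 = 0.05768 L.
At equivalence the base is fully converted to (CH3)3NH+; total volume = 0.08895 L, so [(CH3)3NH+] = 0.01013/0.08895 = 0.1139 M.
Ka((CH3)3NH+) = Kw/Kb = 1.0e-14 / 6.3 x 10^-5 = 1.59e-10.
[H^+] = sqrt(Ka x [(CH3)3NH+]) = sqrt(1.59e-10 x 0.1139) = 4.25e-6 M.
pH = -log(4.25e-6) = 5.37.

5.37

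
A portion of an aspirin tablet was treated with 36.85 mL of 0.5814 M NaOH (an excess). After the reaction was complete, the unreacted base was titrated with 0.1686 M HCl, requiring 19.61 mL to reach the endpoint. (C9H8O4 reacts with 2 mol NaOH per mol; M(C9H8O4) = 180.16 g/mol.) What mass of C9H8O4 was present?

Total n(NaOH) added = 0.5814 x 0.03685 = 0.02142 mol.
n(HCl) used = 0.1686 x 0.01961 = 0.003306 mol, which equals the excess n(NaOH).
So n(NaOH) consumed by the sample = 0.02142 - 0.003306 = 0.01812 mol.
n(C9H8O4) = 0.01812 / 2 = 0.009059 mol.
mass = 0.009059 mol x 180.16 g/mol = 1.63 g.

1.63 g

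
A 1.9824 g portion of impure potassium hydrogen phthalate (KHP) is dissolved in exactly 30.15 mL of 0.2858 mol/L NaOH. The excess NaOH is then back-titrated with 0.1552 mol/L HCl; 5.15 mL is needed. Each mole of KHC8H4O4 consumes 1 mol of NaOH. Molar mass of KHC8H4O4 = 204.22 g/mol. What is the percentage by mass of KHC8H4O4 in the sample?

80.5%

Total n(NaOH) added = 0.2858 x 0.03015 = 0.008617 mol.
n(HCl) used = 0.1552 x 0.005150 = 0.0007993 mol, which equals the excess n(NaOH).
So n(NaOH) consumed by the sample = 0.008617 - 0.0007993 = 0.007818 mol.
n(KHC8H4O4) = 0.007818 / 1 = 0.007818 mol.
mass KHC8H4O4 = 0.007818 x 204.22 = 1.597 g, so %KHC8H4O4 = 1.597/1.9824 x 100 = 80.5%.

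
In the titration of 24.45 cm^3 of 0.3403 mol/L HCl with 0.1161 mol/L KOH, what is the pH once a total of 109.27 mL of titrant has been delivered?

12.51

n(acid) = 0.3403 x 0.02445 = 0.008320 mol; n(KOH) added = 0.1161 x 0.1093 = 0.01269 mol.
Base is in excess by 0.01269 - 0.008320 = 0.004366 mol in a total volume of 0.1337 L.
[OH^-] = 0.004366/0.1337 = 0.03265 M, so pOH = 1.49 and pH = 14.00 - 1.49 = 12.51.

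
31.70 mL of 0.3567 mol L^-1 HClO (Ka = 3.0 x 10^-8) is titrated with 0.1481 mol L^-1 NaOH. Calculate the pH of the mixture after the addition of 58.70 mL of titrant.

8.04

Initial n(HClO) = 0.3567 x 0.03170 = 0.01131 mol.
n(NaOH) added = 0.1481 x 0.05870 = 0.008693 mol, converting that many moles of HClO to ClO-.
Remaining n(HClO) = 0.002614 mol; n(ClO-) = 0.008693 mol.
By Henderson-Hasselbalch, pH = pKa + log([A^-]/[HA]) = 7.52 + log(0.008693/0.002614) = 7.52 + (+0.52) = 8.04.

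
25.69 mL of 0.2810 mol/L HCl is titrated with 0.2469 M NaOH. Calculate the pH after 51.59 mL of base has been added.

12.85

n(acid) = 0.2810 x 0.02569 = 0.007219 mol; n(NaOH) added = 0.2469 x 0.05159 = 0.01274 mol.
Base is in excess by 0.01274 - 0.007219 = 0.005519 mol in a total volume of 0.07728 L.
[OH^-] = 0.005519/0.07728 = 0.07141 M, so pOH = 1.15 and pH = 14.00 - 1.15 = 12.85.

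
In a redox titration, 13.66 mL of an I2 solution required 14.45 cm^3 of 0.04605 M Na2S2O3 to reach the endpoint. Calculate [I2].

n(Na2S2O3) = 0.04605 x 0.01445 = 0.0006654 mol.
From the balanced equation, 2 mol Na2S2O3 reacts with 1 mol I2, so n(I2) = 0.0006654 x 1/2 = 0.0003327 mol.
[I2] = 0.0003327 / 0.01366 L = 0.0244 M.

0.0244 M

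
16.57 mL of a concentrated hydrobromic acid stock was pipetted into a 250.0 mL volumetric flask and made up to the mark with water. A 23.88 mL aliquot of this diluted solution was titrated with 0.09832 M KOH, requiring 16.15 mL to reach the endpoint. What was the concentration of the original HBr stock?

1.00 M

n(KOH) = 0.09832 x 0.01615 = 0.001588 mol.
n(HBr) in the aliquot = 0.001588 mol.
[diluted HBr] = 0.001588 / 0.02388 = 0.06649 M.
Dilution factor = 250.0/16.57 = 15.09, so [stock] = 0.06649 x 15.09 = 1.00 M.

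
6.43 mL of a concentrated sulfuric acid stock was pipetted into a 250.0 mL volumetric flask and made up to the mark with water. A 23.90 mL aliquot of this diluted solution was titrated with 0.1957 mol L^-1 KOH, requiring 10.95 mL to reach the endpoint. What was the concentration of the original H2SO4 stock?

n(KOH) = 0.1957 x 0.01095 = 0.002143 mol.
n(H2SO4) in the aliquot = 0.002143 x 1/2 = 0.001071 mol.
[diluted H2SO4] = 0.001071 / 0.02390 = 0.04483 M.
Dilution factor = 250.0/6.430 = 38.88, so [stock] = 0.04483 x 38.88 = 1.74 M.

1.74 M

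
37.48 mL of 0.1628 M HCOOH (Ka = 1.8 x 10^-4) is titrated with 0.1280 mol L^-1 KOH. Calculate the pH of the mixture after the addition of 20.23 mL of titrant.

3.61

Initial n(HCOOH) = 0.1628 x 0.03748 = 0.006102 mol.
n(KOH) added = 0.1280 x 0.02023 = 0.002589 mol, converting that many moles of HCOOH to HCOO-.
Remaining n(HCOOH) = 0.003512 mol; n(HCOO-) = 0.002589 mol.
By Henderson-Hasselbalch, pH = pKa + log([A^-]/[HA]) = 3.74 + log(0.002589/0.003512) = 3.74 + (-0.13) = 3.61.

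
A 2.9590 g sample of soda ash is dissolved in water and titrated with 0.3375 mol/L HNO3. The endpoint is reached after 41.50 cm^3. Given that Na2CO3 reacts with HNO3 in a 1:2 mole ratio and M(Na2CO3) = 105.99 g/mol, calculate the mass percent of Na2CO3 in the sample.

n(HNO3) = 0.3375 x 0.04150 = 0.01401 mol.
n(Na2CO3) = 0.01401 / 2 = 0.007003 mol.
mass of Na2CO3 = 0.007003 x 105.99 = 0.7423 g.
% purity = 0.7423 / 2.9590 x 100 = 25.1%.

25.1%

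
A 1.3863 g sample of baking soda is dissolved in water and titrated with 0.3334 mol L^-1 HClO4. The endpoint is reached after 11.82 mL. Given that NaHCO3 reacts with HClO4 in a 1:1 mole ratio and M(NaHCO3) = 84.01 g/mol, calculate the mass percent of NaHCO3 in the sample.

n(HClO4) = 0.3334 x 0.01182 = 0.003941 mol.
n(NaHCO3) = 0.003941 / 1 = 0.003941 mol.
mass of NaHCO3 = 0.003941 x 84.01 = 0.3311 g.
% purity = 0.3311 / 1.3863 x 100 = 23.9%.

23.9%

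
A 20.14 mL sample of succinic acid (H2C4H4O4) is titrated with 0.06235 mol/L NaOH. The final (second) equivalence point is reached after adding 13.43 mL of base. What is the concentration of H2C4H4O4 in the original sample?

0.0208 M

n(NaOH) = 0.06235 x 0.01343 = 0.0008374 mol.
At the final (second) equivalence point, 2 mol OH^- react per mol H2C4H4O4, so n(H2C4H4O4) = 0.0008374 / 2 = 0.0004187 mol.
[H2C4H4O4] = 0.0004187 / 0.02014 L = 0.0208 M.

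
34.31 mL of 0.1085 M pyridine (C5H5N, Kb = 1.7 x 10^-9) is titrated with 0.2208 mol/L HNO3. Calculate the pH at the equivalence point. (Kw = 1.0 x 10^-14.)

n(C5H5N) = 0.1085 x 0.03431 = 0.003723 mol; V(HNO3) at equivalence = 0.003723/0.2208 = 0.01686 L.
At equivalence the base is fully converted to C5H5NH+; total volume = 0.05117 L, so [C5H5NH+] = 0.003723/0.05117 = 0.07275 M.
Ka(C5H5NH+) = Kw/Kb = 1.0e-14 / 1.7 x 10^-9 = 5.88e-6.
[H^+] = sqrt(Ka x [C5H5NH+]) = sqrt(5.88e-6 x 0.07275) = 0.000654 M.
pH = -log(0.000654) = 3.18.

3.18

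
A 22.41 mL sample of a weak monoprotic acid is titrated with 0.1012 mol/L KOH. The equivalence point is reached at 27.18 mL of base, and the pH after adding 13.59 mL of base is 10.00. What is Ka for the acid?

13.59 mL is half of the equivalence volume, so this is the half-equivalence point where [HA] = [A^-].
At half-equivalence pH = pKa, so pKa = 10.00.
Ka = 10^(-10.00) = 1.0 x 10^-10.

1.0 x 10^-10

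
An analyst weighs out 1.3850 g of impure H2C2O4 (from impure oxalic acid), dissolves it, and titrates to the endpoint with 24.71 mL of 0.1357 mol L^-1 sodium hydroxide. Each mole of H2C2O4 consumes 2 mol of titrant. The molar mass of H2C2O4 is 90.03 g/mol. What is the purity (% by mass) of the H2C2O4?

10.9%

n(NaOH) = 0.1357 x 0.02471 = 0.003353 mol.
n(H2C2O4) = 0.003353 / 2 = 0.001677 mol.
mass of H2C2O4 = 0.001677 x 90.03 = 0.1509 g.
% purity = 0.1509 / 1.3850 x 100 = 10.9%.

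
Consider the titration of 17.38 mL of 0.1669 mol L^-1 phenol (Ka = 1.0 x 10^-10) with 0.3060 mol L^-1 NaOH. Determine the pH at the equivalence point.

n(C6H5OH) = 0.1669 x 0.01738 = 0.002901 mol; V(NaOH) at equivalence = 0.002901/0.3060 = 0.009479 L.
At equivalence all the acid is converted to C6H5O-; total volume = 0.01738 + 0.009479 = 0.02686 L, so [C6H5O-] = 0.002901/0.02686 = 0.1080 M.
Kb = Kw/Ka = 1.0e-14 / 1.0 x 10^-10 = 0.000100.
[OH^-] = sqrt(Kb x [C6H5O-]) = sqrt(0.000100 x 0.1080) = 0.00329 M.
pOH = 2.48, so pH = 14.00 - 2.48 = 11.52.

11.52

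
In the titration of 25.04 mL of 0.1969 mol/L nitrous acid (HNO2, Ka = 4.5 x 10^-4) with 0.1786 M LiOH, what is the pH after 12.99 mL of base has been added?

Initial n(HNO2) = 0.1969 x 0.02504 = 0.004930 mol.
n(LiOH) added = 0.1786 x 0.01299 = 0.002320 mol, converting that many moles of HNO2 to NO2-.
Remaining n(HNO2) = 0.002610 mol; n(NO2-) = 0.002320 mol.
By Henderson-Hasselbalch, pH = pKa + log([A^-]/[HA]) = 3.35 + log(0.002320/0.002610) = 3.35 + (-0.05) = 3.30.

3.30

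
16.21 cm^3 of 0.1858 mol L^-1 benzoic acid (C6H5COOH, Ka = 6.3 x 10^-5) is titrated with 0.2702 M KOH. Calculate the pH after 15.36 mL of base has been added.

12.56

n(acid) = 0.1858 x 0.01621 = 0.003012 mol; n(KOH) added = 0.2702 x 0.01536 = 0.004150 mol.
Base is in excess by 0.004150 - 0.003012 = 0.001138 mol in a total volume of 0.03157 L.
[OH^-] = 0.001138/0.03157 = 0.03606 M, so pOH = 1.44 and pH = 14.00 - 1.44 = 12.56.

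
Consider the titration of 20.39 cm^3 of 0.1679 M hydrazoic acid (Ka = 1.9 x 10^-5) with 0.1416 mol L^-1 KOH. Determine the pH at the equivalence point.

n(HN3) = 0.1679 x 0.02039 = 0.003423 mol; V(KOH) at equivalence = 0.003423/0.1416 = 0.02418 L.
At equivalence all the acid is converted to N3-; total volume = 0.02039 + 0.02418 = 0.04457 L, so [N3-] = 0.003423/0.04457 = 0.07682 M.
Kb = Kw/Ka = 1.0e-14 / 1.9 x 10^-5 = 5.26e-10.
[OH^-] = sqrt(Kb x [N3-]) = sqrt(5.26e-10 x 0.07682) = 6.36e-6 M.
pOH = 5.20, so pH = 14.00 - 5.20 = 8.80.

8.80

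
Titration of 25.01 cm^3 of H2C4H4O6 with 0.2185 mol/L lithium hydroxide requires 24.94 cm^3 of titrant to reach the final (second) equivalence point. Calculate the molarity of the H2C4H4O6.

n(LiOH) = 0.2185 x 0.02494 = 0.005449 mol.
At the final (second) equivalence point, 2 mol OH^- react per mol H2C4H4O6, so n(H2C4H4O6) = 0.005449 / 2 = 0.002725 mol.
[H2C4H4O6] = 0.002725 / 0.02501 L = 0.109 M.

0.109 M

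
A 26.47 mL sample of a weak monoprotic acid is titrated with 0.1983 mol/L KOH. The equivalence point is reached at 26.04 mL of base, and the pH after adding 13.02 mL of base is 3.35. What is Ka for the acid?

13.02 mL is half of the equivalence volume, so this is the half-equivalence point where [HA] = [A^-].
At half-equivalence pH = pKa, so pKa = 3.35.
Ka = 10^(-3.35) = 4.5 x 10^-4.

4.5 x 10^-4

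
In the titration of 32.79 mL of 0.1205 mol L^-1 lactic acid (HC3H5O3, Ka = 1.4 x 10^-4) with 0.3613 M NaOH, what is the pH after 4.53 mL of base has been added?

Initial n(HC3H5O3) = 0.1205 x 0.03279 = 0.003951 mol.
n(NaOH) added = 0.3613 x 0.004530 = 0.001637 mol, converting that many moles of HC3H5O3 to C3H5O3-.
Remaining n(HC3H5O3) = 0.002315 mol; n(C3H5O3-) = 0.001637 mol.
By Henderson-Hasselbalch, pH = pKa + log([A^-]/[HA]) = 3.85 + log(0.001637/0.002315) = 3.85 + (-0.15) = 3.70.

3.70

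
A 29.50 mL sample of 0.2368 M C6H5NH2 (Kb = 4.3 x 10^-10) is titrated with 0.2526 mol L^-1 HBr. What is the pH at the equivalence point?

n(C6H5NH2) = 0.2368 x 0.02950 = 0.006986 mol; V(HBr) at equivalence = 0.006986/0.2526 = 0.02765 L.
At equivalence the base is fully converted to C6H5NH3+; total volume = 0.05715 L, so [C6H5NH3+] = 0.006986/0.05715 = 0.1222 M.
Ka(C6H5NH3+) = Kw/Kb = 1.0e-14 / 4.3 x 10^-10 = 2.33e-5.
[H^+] = sqrt(Ka x [C6H5NH3+]) = sqrt(2.33e-5 x 0.1222) = 0.00169 M.
pH = -log(0.00169) = 2.77.

2.77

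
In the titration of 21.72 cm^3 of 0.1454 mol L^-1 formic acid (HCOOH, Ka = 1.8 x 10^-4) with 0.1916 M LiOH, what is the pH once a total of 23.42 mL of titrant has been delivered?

12.47

n(acid) = 0.1454 x 0.02172 = 0.003158 mol; n(LiOH) added = 0.1916 x 0.02342 = 0.004487 mol.
Base is in excess by 0.004487 - 0.003158 = 0.001329 mol in a total volume of 0.04514 L.
[OH^-] = 0.001329/0.04514 = 0.02945 M, so pOH = 1.53 and pH = 14.00 - 1.53 = 12.47.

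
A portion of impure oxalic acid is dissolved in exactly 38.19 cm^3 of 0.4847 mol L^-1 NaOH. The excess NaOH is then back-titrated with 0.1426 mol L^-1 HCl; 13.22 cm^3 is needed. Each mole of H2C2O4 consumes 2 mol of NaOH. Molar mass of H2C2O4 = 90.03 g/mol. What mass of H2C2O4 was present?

Total n(NaOH) added = 0.4847 x 0.03819 = 0.01851 mol.
n(HCl) used = 0.1426 x 0.01322 = 0.001885 mol, which equals the excess n(NaOH).
So n(NaOH) consumed by the sample = 0.01851 - 0.001885 = 0.01663 mol.
n(H2C2O4) = 0.01663 / 2 = 0.008313 mol.
mass = 0.008313 mol x 90.03 g/mol = 0.748 g.

0.748 g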